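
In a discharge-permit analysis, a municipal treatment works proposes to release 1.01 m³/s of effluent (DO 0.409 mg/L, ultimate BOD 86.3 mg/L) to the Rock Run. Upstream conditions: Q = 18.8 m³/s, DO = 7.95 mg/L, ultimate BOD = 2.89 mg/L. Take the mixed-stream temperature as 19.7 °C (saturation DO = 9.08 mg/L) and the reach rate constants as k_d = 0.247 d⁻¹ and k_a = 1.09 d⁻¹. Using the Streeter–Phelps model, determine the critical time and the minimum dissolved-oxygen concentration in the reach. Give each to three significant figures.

t_c ≈ 0.235 d; minimum DO ≈ 7.55 mg/L

Mixed DO = (18.8×7.95 + 1.01×0.409)/(18.8+1.01) = 149.9/19.81 = 7.566 mg/L.
Mixed L₀ = (18.8×2.89 + 1.01×86.3)/(19.81) = 141.5/19.81 = 7.143 mg/L.
Initial deficit D₀ = C_s − DO₀ = 9.08 − 7.566 = 1.514 mg/L.
t_c = (1/0.8430) ln[(1.09/0.247)(1 − 1.514×0.8430/(0.247×7.143))] = 1.186 × ln(1.219) = 0.2354 d.
D_c = (0.247/1.09) × 7.143 × e^(−0.247×0.2354) = 0.2266 × 7.143 × 0.9435 = 1.527 mg/L.
Minimum DO = 9.08 − 1.527 = 7.553 mg/L.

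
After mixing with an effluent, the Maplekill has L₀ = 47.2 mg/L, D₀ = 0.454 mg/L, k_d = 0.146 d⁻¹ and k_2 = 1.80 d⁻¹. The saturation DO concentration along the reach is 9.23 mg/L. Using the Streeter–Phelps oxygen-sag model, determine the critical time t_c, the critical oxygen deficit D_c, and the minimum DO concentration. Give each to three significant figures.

t_c ≈ 1.45 d; D_c ≈ 3.10 mg/L; min DO ≈ 6.13 mg/L

t_c = [1/(k_2−k_d)] ln[(k_2/k_d)(1 − D₀(k_2−k_d)/(k_d L₀))]
= [1/(1.80−0.146)] ln[(1.80/0.146)(1 − 0.454×1.654/(0.146×47.2))]
= (1/1.654) ln[12.33 × 0.8910] = 0.6046 × ln(10.99) = 0.6046 × 2.397 = 1.449 d.
L(t_c) = L₀ e^(−k_d t_c) = 47.2 × 0.8093 = 38.20 mg/L, and at the critical point k_2 D_c = k_d L, so D_c = (0.146/1.80) × 38.20 = 3.098 mg/L.
Minimum DO = C_s − D_c = 9.23 − 3.098 = 6.132 mg/L.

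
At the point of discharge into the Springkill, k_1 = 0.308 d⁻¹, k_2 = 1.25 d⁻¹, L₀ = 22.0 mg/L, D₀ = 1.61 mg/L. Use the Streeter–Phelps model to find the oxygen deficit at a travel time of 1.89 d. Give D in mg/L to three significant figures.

D ≈ 3.49 mg/L

k_1 L₀/(k_2−k_1) = 0.308×22.0/(1.25−0.308) = 6.776/0.9420 = 7.193 mg/L.
e^(−k_1 t) = e^(−0.308×1.890) = 0.5587; e^(−k_2 t) = e^(−1.25×1.890) = 0.09418.
D = 7.193 × (0.5587 − 0.09418) + 1.61 × 0.09418 = 3.341 + 0.1516 = 3.493 mg/L.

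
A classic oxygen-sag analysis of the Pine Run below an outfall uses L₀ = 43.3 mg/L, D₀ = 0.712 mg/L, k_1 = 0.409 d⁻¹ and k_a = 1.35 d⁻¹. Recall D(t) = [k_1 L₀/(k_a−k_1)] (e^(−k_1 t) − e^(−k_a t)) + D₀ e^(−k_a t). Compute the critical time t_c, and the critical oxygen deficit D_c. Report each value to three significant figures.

t_c ≈ 1.23 d; D_c ≈ 7.94 mg/L

With k_a/k_1 = 3.301 and 1 − D₀(k_a−k_1)/(k_1 L₀) = 0.9622,
t_c = ln(3.301 × 0.9622) / (1.35 − 0.409) = ln(3.176) / 0.9410 = 1.156/0.9410 = 1.228 d.
L(t_c) = L₀ e^(−k_1 t_c) = 43.3 × 0.6052 = 26.20 mg/L, and at the critical point k_a D_c = k_1 L, so D_c = (0.409/1.35) × 26.20 = 7.939 mg/L.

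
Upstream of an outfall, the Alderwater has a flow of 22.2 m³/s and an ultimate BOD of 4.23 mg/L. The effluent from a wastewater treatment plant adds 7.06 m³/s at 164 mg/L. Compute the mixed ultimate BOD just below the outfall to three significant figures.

Flow-weighted mixing: C = (Q_r C_r + Q_w C_w)/(Q_r + Q_w)
= (22.2×4.23 + 7.06×164)/(22.2 + 7.06) = 1252/29.26 = 42.78 mg/L.

42.8 mg/L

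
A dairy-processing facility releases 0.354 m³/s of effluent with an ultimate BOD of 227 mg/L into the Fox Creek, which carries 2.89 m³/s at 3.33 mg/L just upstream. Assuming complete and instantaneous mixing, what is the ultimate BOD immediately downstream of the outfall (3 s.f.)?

27.7 mg/L

Flow-weighted mixing: C = (Q_r C_r + Q_w C_w)/(Q_r + Q_w)
= (2.89×3.33 + 0.354×227)/(2.89 + 0.354) = 89.98/3.244 = 27.74 mg/L.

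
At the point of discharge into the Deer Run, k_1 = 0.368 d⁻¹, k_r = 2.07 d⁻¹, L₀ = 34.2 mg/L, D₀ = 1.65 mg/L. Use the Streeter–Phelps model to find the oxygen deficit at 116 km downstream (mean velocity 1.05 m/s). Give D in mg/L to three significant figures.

D ≈ 4.21 mg/L

Travel time t = x/v = 116 km / (1.05 m/s) = 116000 m / 1.05 m/s = 110500 s = 1.279 d.
k_1 L₀/(k_r−k_1) = 0.368×34.2/(2.07−0.368) = 12.59/1.702 = 7.395 mg/L.
e^(−k_1 t) = e^(−0.368×1.279) = 0.6247; e^(−k_r t) = e^(−2.07×1.279) = 0.07088.
D = 7.395 × (0.6247 − 0.07088) + 1.65 × 0.07088 = 4.095 + 0.1169 = 4.212 mg/L.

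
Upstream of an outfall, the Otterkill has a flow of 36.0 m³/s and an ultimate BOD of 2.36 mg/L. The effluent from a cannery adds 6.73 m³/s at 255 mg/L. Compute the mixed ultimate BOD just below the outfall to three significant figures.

Flow-weighted mixing: C = (Q_r C_r + Q_w C_w)/(Q_r + Q_w)
= (36.0×2.36 + 6.73×255)/(36.0 + 6.73) = 1801/42.73 = 42.15 mg/L.

42.2 mg/L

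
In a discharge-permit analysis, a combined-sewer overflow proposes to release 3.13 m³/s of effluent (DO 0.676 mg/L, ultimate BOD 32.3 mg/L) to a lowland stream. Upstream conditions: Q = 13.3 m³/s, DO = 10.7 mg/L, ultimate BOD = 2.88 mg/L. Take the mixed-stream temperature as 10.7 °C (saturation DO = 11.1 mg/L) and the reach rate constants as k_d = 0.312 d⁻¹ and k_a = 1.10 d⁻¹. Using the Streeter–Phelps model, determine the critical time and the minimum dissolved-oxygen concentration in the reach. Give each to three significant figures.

Mixed DO = (13.3×10.7 + 3.13×0.676)/(13.3+3.13) = 144.4/16.43 = 8.790 mg/L.
Mixed L₀ = (13.3×2.88 + 3.13×32.3)/(16.43) = 139.4/16.43 = 8.485 mg/L.
Initial deficit D₀ = C_s − DO₀ = 11.1 − 8.790 = 2.310 mg/L.
t_c = (1/0.7880) ln[(1.10/0.312)(1 − 2.310×0.7880/(0.312×8.485))] = 1.269 × ln(1.102) = 0.1229 d.
D_c = (0.312/1.10) × 8.485 × e^(−0.312×0.1229) = 0.2836 × 8.485 × 0.9624 = 2.316 mg/L.
Minimum DO = 11.1 − 2.316 = 8.784 mg/L.

t_c ≈ 0.123 d; minimum DO ≈ 8.78 mg/L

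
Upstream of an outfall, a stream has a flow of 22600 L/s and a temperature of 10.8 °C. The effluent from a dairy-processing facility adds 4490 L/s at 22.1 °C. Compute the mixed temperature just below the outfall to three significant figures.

12.7 °C

Flow-weighted mixing: C = (Q_r C_r + Q_w C_w)/(Q_r + Q_w)
= (22600×10.8 + 4490×22.1)/(22600 + 4490) = 343300/27090 = 12.67 °C.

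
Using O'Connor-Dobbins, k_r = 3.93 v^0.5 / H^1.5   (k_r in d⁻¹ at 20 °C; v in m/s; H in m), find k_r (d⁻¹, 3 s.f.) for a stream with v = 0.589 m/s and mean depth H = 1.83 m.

k_r = 3.93 × 0.589^0.5 / 1.83^1.5 = 3.93 × 0.7675 / 2.476 = 1.218 d⁻¹.

k_r ≈ 1.22 d⁻¹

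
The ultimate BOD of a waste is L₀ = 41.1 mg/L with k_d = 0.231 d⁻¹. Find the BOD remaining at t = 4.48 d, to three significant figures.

L_t = L₀ e^(−k_d t) = 41.1 × e^(−0.231×4.48) = 41.1 × 0.3553 = 14.60 mg/L.

L ≈ 14.6 mg/L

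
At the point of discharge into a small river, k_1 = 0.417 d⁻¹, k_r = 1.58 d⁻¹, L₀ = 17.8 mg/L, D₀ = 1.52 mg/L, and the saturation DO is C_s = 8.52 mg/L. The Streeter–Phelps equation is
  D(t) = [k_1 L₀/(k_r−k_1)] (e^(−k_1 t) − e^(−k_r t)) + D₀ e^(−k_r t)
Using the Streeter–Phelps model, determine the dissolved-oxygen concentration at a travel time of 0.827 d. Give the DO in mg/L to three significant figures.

k_1 L₀/(k_r−k_1) = 0.417×17.8/(1.58−0.417) = 7.423/1.163 = 6.382 mg/L.
e^(−k_1 t) = e^(−0.417×0.8270) = 0.7083; e^(−k_r t) = e^(−1.58×0.8270) = 0.2707.
D = 6.382 × (0.7083 − 0.2707) + 1.52 × 0.2707 = 2.793 + 0.4115 = 3.204 mg/L.
DO = C_s − D = 8.52 − 3.204 = 5.316 mg/L.

DO ≈ 5.32 mg/L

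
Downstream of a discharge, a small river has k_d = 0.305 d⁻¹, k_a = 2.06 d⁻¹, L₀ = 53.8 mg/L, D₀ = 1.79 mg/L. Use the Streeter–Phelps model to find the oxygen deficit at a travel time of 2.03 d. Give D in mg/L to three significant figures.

D ≈ 4.92 mg/L

k_d L₀/(k_a−k_d) = 0.305×53.8/(2.06−0.305) = 16.41/1.755 = 9.350 mg/L.
e^(−k_d t) = e^(−0.305×2.030) = 0.5384; e^(−k_a t) = e^(−2.06×2.030) = 0.01527.
D = 9.350 × (0.5384 − 0.01527) + 1.79 × 0.01527 = 4.891 + 0.02734 = 4.919 mg/L.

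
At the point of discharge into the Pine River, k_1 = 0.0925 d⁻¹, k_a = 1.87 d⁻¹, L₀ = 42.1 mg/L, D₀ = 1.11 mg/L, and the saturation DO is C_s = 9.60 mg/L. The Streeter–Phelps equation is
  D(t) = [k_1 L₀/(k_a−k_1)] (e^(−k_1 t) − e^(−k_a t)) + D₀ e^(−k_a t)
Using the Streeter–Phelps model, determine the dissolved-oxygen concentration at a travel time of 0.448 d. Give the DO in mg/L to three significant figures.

DO ≈ 7.97 mg/L

k_1 L₀/(k_a−k_1) = 0.0925×42.1/(1.87−0.0925) = 3.894/1.778 = 2.191 mg/L.
e^(−k_1 t) = e^(−0.0925×0.4480) = 0.9594; e^(−k_a t) = e^(−1.87×0.4480) = 0.4327.
D = 2.191 × (0.9594 − 0.4327) + 1.11 × 0.4327 = 1.154 + 0.4803 = 1.634 mg/L.
DO = C_s − D = 9.60 − 1.634 = 7.966 mg/L.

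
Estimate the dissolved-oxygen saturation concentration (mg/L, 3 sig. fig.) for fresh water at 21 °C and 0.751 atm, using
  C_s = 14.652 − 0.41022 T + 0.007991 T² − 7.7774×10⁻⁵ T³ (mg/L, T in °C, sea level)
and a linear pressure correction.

At sea level: C_s = 14.652 − 0.41022×21 + 0.007991×21² − 7.7774×10⁻⁵×21³ = 8.841 mg/L.
Pressure correction: C_s' = 8.841 × 0.751 = 6.640 mg/L.

C_s ≈ 6.64 mg/L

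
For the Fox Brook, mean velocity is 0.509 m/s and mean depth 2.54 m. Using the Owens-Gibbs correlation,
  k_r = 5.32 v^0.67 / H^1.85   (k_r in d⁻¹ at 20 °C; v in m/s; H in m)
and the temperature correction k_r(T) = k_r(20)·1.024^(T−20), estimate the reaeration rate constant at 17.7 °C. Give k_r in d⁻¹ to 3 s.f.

k_r(20) = 5.32 × 0.509^0.67 / 2.54^1.85 = 5.32 × 0.6361 / 5.610 = 0.6032 d⁻¹.
k_r(17.7) = 0.6032 × 1.024^(17.7−20) = 0.6032 × 0.9469 = 0.5712 d⁻¹.

k_r ≈ 0.571 d⁻¹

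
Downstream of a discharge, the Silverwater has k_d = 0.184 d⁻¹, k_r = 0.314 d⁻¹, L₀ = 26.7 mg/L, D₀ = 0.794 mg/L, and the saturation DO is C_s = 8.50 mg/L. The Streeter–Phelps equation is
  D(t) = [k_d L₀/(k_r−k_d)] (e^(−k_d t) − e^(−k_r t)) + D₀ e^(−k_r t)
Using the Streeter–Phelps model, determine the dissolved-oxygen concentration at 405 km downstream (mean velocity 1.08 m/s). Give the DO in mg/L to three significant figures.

DO ≈ 0.965 mg/L

Travel time t = x/v = 405 km / (1.08 m/s) = 405000 m / 1.08 m/s = 375000 s = 4.340 d.
k_d L₀/(k_r−k_d) = 0.184×26.7/(0.314−0.184) = 4.913/0.1300 = 37.79 mg/L.
e^(−k_d t) = e^(−0.184×4.340) = 0.4500; e^(−k_r t) = e^(−0.314×4.340) = 0.2559.
D = 37.79 × (0.4500 − 0.2559) + 0.794 × 0.2559 = 7.332 + 0.2032 = 7.535 mg/L.
DO = C_s − D = 8.50 − 7.535 = 0.9645 mg/L.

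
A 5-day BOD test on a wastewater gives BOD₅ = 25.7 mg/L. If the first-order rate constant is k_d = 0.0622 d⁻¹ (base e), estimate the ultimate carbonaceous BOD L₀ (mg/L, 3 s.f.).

L₀ ≈ 96.2 mg/L

BOD₅ = L₀(1 − e^(−5k_d)) ⇒ L₀ = BOD₅ / (1 − e^(−5×0.0622))
= 25.7 / (1 − 0.7327) = 25.7 / 0.2673 = 96.15 mg/L.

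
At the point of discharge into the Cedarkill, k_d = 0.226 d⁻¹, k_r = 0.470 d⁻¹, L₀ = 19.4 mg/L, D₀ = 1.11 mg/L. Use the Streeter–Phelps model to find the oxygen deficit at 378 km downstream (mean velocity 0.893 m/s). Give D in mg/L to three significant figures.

Travel time t = x/v = 378 km / (0.893 m/s) = 378000 m / 0.893 m/s = 423300 s = 4.899 d.
k_d L₀/(k_r−k_d) = 0.226×19.4/(0.470−0.226) = 4.384/0.2440 = 17.97 mg/L.
e^(−k_d t) = e^(−0.226×4.899) = 0.3305; e^(−k_r t) = e^(−0.470×4.899) = 0.1000.
D = 17.97 × (0.3305 − 0.1000) + 1.11 × 0.1000 = 4.141 + 0.1110 = 4.252 mg/L.

D ≈ 4.25 mg/L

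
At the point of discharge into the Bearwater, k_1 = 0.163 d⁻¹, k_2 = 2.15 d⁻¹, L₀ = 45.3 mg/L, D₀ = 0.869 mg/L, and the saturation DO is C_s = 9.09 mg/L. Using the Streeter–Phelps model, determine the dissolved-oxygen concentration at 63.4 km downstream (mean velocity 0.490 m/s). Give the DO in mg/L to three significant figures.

Travel time t = x/v = 63.4 km / (0.490 m/s) = 63400 m / 0.490 m/s = 129400 s = 1.498 d.
k_1 L₀/(k_2−k_1) = 0.163×45.3/(2.15−0.163) = 7.384/1.987 = 3.716 mg/L.
e^(−k_1 t) = e^(−0.163×1.498) = 0.7834; e^(−k_2 t) = e^(−2.15×1.498) = 0.03997.
D = 3.716 × (0.7834 − 0.03997) + 0.869 × 0.03997 = 2.763 + 0.03473 = 2.797 mg/L.
DO = C_s − D = 9.09 − 2.797 = 6.293 mg/L.

DO ≈ 6.29 mg/L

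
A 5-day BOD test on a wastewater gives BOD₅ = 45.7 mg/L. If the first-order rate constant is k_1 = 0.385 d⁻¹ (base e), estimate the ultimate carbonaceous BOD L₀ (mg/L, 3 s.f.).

BOD₅ = L₀(1 − e^(−5k_1)) ⇒ L₀ = BOD₅ / (1 − e^(−5×0.385))
= 45.7 / (1 − 0.1459) = 45.7 / 0.8541 = 53.51 mg/L.

L₀ ≈ 53.5 mg/L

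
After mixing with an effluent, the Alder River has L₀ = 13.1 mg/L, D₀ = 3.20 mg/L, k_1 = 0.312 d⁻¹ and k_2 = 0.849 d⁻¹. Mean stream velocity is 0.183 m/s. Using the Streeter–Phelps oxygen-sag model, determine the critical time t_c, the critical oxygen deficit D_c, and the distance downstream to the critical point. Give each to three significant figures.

At the critical point dD/dt = 0, so k_1 L₀ e^(−k_1 t) = k_2 D. Substituting D(t) from the Streeter–Phelps equation and solving for t gives
t_c = ln[(k_2/k_1)(1 − D₀(k_2−k_1)/(k_1 L₀))] / (k_2−k_1).
Here k_2−k_1 = 0.5370 d⁻¹ and 1 − D₀(k_2−k_1)/(k_1 L₀) = 1 − 3.20×0.5370/(0.312×13.1) = 0.5796, so
t_c = ln(2.721 × 0.5796) / 0.5370 = 0.4556 / 0.5370 = 0.8484 d.
D_c = (k_1/k_2) L₀ e^(−k_1 t_c) = (0.312/0.849) × 13.1 × e^(−0.312×0.8484) = 0.3675 × 13.1 × 0.7674 = 3.695 mg/L.
x_c = v t_c = 0.183 m/s × 0.8484 d × 86400 s/d = 13410 m ≈ 13.4 km.

t_c ≈ 0.848 d; D_c ≈ 3.69 mg/L; x_c ≈ 13.4 km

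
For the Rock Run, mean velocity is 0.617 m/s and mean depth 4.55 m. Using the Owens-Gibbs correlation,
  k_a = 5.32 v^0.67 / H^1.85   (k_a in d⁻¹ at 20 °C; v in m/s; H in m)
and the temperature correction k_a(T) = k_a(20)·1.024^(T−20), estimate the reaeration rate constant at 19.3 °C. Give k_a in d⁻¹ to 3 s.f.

k_a(20) = 5.32 × 0.617^0.67 / 4.55^1.85 = 5.32 × 0.7236 / 16.49 = 0.2334 d⁻¹.
k_a(19.3) = 0.2334 × 1.024^(19.3−20) = 0.2334 × 0.9835 = 0.2295 d⁻¹.

k_a ≈ 0.230 d⁻¹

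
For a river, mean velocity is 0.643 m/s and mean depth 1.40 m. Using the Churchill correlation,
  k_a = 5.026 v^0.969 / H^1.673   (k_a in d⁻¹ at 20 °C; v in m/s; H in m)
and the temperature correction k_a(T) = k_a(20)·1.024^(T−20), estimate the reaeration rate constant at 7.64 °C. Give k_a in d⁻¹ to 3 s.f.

k_a ≈ 1.39 d⁻¹

k_a(20) = 5.026 × 0.643^0.969 / 1.40^1.673 = 5.026 × 0.6519 / 1.756 = 1.866 d⁻¹.
k_a(7.64) = 1.866 × 1.024^(7.64−20) = 1.866 × 0.7459 = 1.392 d⁻¹.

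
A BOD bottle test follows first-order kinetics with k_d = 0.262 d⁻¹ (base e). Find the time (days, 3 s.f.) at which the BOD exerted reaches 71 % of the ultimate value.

t ≈ 4.72 d

y/L₀ = 1 − e^(−k_d t) = 0.71 ⇒ e^(−k_d t) = 0.290
t = −ln(0.290) / 0.262 = 1.238 / 0.262 = 4.725 d.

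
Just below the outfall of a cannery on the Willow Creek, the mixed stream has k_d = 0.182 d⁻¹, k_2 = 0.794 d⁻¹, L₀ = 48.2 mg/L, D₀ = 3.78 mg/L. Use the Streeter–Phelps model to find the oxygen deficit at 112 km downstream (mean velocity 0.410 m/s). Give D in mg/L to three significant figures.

Travel time t = x/v = 112 km / (0.410 m/s) = 112000 m / 0.410 m/s = 273200 s = 3.162 d.
k_d L₀/(k_2−k_d) = 0.182×48.2/(0.794−0.182) = 8.772/0.6120 = 14.33 mg/L.
e^(−k_d t) = e^(−0.182×3.162) = 0.5625; e^(−k_2 t) = e^(−0.794×3.162) = 0.08124.
D = 14.33 × (0.5625 − 0.08124) + 3.78 × 0.08124 = 6.898 + 0.3071 = 7.205 mg/L.

D ≈ 7.20 mg/L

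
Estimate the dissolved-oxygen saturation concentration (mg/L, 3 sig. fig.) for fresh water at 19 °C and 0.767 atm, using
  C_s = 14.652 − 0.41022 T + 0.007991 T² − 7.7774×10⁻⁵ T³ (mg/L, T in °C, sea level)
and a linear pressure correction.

At sea level: C_s = 14.652 − 0.41022×19 + 0.007991×19² − 7.7774×10⁻⁵×19³ = 9.209 mg/L.
Pressure correction: C_s' = 9.209 × 0.767 = 7.063 mg/L.

C_s ≈ 7.06 mg/L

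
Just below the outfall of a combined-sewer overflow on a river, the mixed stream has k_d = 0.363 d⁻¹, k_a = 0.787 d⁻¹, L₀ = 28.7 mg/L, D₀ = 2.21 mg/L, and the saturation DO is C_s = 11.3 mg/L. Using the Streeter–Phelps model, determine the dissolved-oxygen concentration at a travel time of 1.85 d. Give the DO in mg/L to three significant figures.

k_d L₀/(k_a−k_d) = 0.363×28.7/(0.787−0.363) = 10.42/0.4240 = 24.57 mg/L.
e^(−k_d t) = e^(−0.363×1.850) = 0.5109; e^(−k_a t) = e^(−0.787×1.850) = 0.2332.
D = 24.57 × (0.5109 − 0.2332) + 2.21 × 0.2332 = 6.824 + 0.5153 = 7.340 mg/L.
DO = C_s − D = 11.3 − 7.340 = 3.960 mg/L.

DO ≈ 3.96 mg/L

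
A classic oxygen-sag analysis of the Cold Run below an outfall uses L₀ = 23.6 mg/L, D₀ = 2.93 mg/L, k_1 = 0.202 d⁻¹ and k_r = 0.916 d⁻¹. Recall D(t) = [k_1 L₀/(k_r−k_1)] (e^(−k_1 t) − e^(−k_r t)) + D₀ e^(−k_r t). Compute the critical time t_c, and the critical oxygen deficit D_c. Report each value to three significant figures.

With k_r/k_1 = 4.535 and 1 − D₀(k_r−k_1)/(k_1 L₀) = 0.5612,
t_c = ln(4.535 × 0.5612) / (0.916 − 0.202) = ln(2.545) / 0.7140 = 0.9340/0.7140 = 1.308 d.
L(t_c) = L₀ e^(−k_1 t_c) = 23.6 × 0.7678 = 18.12 mg/L, and at the critical point k_r D_c = k_1 L, so D_c = (0.202/0.916) × 18.12 = 3.996 mg/L.

t_c ≈ 1.31 d; D_c ≈ 4.00 mg/L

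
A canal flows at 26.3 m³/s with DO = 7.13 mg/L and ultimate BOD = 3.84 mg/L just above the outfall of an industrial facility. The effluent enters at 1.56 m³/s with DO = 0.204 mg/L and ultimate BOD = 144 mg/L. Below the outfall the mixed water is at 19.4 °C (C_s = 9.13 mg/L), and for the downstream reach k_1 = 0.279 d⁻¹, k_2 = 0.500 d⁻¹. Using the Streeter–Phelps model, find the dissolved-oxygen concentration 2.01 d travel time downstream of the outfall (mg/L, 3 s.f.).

DO ≈ 5.24 mg/L

Mixed DO = (26.3×7.13 + 1.56×0.204)/(26.3+1.56) = 187.8/27.86 = 6.742 mg/L.
Mixed L₀ = (26.3×3.84 + 1.56×144)/(27.86) = 325.6/27.86 = 11.69 mg/L.
Initial deficit D₀ = C_s − DO₀ = 9.13 − 6.742 = 2.388 mg/L.
D(2.01) = [0.279×11.69/(0.500−0.279)](e^(−0.279×2.01) − e^(−0.500×2.01)) + 2.388 e^(−0.500×2.01)
= 14.76 × (0.5708 − 0.3660) + 2.388 × 0.3660 = 3.895 mg/L.
DO = 9.13 − 3.895 = 5.235 mg/L.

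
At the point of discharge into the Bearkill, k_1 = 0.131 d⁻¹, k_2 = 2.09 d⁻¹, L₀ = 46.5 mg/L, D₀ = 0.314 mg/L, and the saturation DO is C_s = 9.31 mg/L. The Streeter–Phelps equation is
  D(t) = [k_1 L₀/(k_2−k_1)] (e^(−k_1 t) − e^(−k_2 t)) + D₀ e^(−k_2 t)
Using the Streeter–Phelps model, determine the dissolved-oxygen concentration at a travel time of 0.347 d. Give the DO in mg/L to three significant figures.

DO ≈ 7.69 mg/L

k_1 L₀/(k_2−k_1) = 0.131×46.5/(2.09−0.131) = 6.091/1.959 = 3.109 mg/L.
e^(−k_1 t) = e^(−0.131×0.3470) = 0.9556; e^(−k_2 t) = e^(−2.09×0.3470) = 0.4842.
D = 3.109 × (0.9556 − 0.4842) + 0.314 × 0.4842 = 1.466 + 0.1520 = 1.618 mg/L.
DO = C_s − D = 9.31 − 1.618 = 7.692 mg/L.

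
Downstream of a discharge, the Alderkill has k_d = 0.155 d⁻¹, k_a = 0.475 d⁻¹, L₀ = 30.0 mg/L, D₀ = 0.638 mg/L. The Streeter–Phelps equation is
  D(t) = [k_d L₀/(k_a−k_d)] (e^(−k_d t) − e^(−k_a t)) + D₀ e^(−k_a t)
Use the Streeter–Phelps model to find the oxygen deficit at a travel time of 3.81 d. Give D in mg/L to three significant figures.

k_d L₀/(k_a−k_d) = 0.155×30.0/(0.475−0.155) = 4.650/0.3200 = 14.53 mg/L.
e^(−k_d t) = e^(−0.155×3.810) = 0.5540; e^(−k_a t) = e^(−0.475×3.810) = 0.1637.
D = 14.53 × (0.5540 − 0.1637) + 0.638 × 0.1637 = 5.672 + 0.1044 = 5.776 mg/L.

D ≈ 5.78 mg/L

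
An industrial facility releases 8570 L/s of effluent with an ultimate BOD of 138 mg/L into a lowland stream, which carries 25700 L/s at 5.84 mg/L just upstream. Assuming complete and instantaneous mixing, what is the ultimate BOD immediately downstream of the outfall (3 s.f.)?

Flow-weighted mixing: C = (Q_r C_r + Q_w C_w)/(Q_r + Q_w)
= (25700×5.84 + 8570×138)/(25700 + 8570) = 1.333×10^6/34270 = 38.89 mg/L.

38.9 mg/L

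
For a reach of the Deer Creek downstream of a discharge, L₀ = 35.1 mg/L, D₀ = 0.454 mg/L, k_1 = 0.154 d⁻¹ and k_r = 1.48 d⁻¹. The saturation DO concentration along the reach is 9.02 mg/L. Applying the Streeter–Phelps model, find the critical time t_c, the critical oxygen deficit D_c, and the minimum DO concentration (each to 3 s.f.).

With k_r/k_1 = 9.610 and 1 − D₀(k_r−k_1)/(k_1 L₀) = 0.8886,
t_c = ln(9.610 × 0.8886) / (1.48 − 0.154) = ln(8.540) / 1.326 = 2.145/1.326 = 1.617 d.
L(t_c) = L₀ e^(−k_1 t_c) = 35.1 × 0.7795 = 27.36 mg/L, and at the critical point k_r D_c = k_1 L, so D_c = (0.154/1.48) × 27.36 = 2.847 mg/L.
Minimum DO = C_s − D_c = 9.02 − 2.847 = 6.173 mg/L.

t_c ≈ 1.62 d; D_c ≈ 2.85 mg/L; min DO ≈ 6.17 mg/L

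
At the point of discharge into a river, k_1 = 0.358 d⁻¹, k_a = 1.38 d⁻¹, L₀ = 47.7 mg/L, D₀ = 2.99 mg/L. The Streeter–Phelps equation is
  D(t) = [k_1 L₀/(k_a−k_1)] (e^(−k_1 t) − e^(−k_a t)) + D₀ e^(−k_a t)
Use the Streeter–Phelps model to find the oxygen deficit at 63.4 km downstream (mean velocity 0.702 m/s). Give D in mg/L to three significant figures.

Travel time t = x/v = 63.4 km / (0.702 m/s) = 63400 m / 0.702 m/s = 90310 s = 1.045 d.
k_1 L₀/(k_a−k_1) = 0.358×47.7/(1.38−0.358) = 17.08/1.022 = 16.71 mg/L.
e^(−k_1 t) = e^(−0.358×1.045) = 0.6878; e^(−k_a t) = e^(−1.38×1.045) = 0.2363.
D = 16.71 × (0.6878 − 0.2363) + 2.99 × 0.2363 = 7.544 + 0.7066 = 8.251 mg/L.

D ≈ 8.25 mg/L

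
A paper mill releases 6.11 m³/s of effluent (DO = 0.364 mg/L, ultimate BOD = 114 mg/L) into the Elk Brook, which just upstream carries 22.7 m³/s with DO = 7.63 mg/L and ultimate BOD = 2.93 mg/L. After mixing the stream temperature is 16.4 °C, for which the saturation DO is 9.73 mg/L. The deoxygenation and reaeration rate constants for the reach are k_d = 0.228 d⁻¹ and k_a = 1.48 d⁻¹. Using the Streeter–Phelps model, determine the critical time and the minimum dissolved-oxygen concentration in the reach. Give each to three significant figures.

t_c ≈ 0.371 d; minimum DO ≈ 5.98 mg/L

Mixed DO = (22.7×7.63 + 6.11×0.364)/(22.7+6.11) = 175.4/28.81 = 6.089 mg/L.
Mixed L₀ = (22.7×2.93 + 6.11×114)/(28.81) = 763.1/28.81 = 26.49 mg/L.
Initial deficit D₀ = C_s − DO₀ = 9.73 − 6.089 = 3.641 mg/L.
t_c = (1/1.252) ln[(1.48/0.228)(1 − 3.641×1.252/(0.228×26.49))] = 0.7987 × ln(1.591) = 0.3710 d.
D_c = (0.228/1.48) × 26.49 × e^(−0.228×0.3710) = 0.1541 × 26.49 × 0.9189 = 3.749 mg/L.
Minimum DO = 9.73 − 3.749 = 5.981 mg/L.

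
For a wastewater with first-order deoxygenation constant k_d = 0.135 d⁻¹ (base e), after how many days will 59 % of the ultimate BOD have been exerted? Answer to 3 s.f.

t ≈ 6.60 d

y/L₀ = 1 − e^(−k_d t) = 0.59 ⇒ e^(−k_d t) = 0.410
t = −ln(0.410) / 0.135 = 0.8916 / 0.135 = 6.604 d.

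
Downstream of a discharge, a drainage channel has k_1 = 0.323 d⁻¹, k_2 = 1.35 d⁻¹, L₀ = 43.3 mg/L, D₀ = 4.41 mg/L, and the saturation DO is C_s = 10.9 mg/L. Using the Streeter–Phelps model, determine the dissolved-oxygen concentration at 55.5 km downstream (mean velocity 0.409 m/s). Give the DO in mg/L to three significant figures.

DO ≈ 3.81 mg/L

Travel time t = x/v = 55.5 km / (0.409 m/s) = 55500 m / 0.409 m/s = 135700 s = 1.571 d.
k_1 L₀/(k_2−k_1) = 0.323×43.3/(1.35−0.323) = 13.99/1.027 = 13.62 mg/L.
e^(−k_1 t) = e^(−0.323×1.571) = 0.6021; e^(−k_2 t) = e^(−1.35×1.571) = 0.1200.
D = 13.62 × (0.6021 − 0.1200) + 4.41 × 0.1200 = 6.566 + 0.5292 = 7.095 mg/L.
DO = C_s − D = 10.9 − 7.095 = 3.805 mg/L.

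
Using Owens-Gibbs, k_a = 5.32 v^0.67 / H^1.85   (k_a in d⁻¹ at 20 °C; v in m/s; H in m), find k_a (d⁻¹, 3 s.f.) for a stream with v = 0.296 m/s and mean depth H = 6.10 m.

k_a = 5.32 × 0.296^0.67 / 6.10^1.85 = 5.32 × 0.4423 / 28.37 = 0.08295 d⁻¹.

k_a ≈ 0.0830 d⁻¹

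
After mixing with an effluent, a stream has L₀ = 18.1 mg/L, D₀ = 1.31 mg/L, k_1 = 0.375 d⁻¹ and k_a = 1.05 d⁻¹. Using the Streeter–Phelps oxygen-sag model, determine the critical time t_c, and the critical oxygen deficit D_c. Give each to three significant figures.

t_c ≈ 1.32 d; D_c ≈ 3.94 mg/L

t_c = [1/(k_a−k_1)] ln[(k_a/k_1)(1 − D₀(k_a−k_1)/(k_1 L₀))]
= [1/(1.05−0.375)] ln[(1.05/0.375)(1 − 1.31×0.6750/(0.375×18.1))]
= (1/0.6750) ln[2.800 × 0.8697] = 1.481 × ln(2.435) = 1.481 × 0.8900 = 1.319 d.
L(t_c) = L₀ e^(−k_1 t_c) = 18.1 × 0.6099 = 11.04 mg/L, and at the critical point k_a D_c = k_1 L, so D_c = (0.375/1.05) × 11.04 = 3.943 mg/L.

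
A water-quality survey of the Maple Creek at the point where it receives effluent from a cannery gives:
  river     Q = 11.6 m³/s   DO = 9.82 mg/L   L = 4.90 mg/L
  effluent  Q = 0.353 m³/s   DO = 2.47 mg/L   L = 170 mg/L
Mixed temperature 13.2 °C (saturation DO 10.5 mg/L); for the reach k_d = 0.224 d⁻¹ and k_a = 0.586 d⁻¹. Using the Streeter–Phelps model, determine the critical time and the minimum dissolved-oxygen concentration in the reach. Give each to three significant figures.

Mixed DO = (11.6×9.82 + 0.353×2.47)/(11.6+0.353) = 114.8/11.95 = 9.603 mg/L.
Mixed L₀ = (11.6×4.90 + 0.353×170)/(11.95) = 116.8/11.95 = 9.776 mg/L.
Initial deficit D₀ = C_s − DO₀ = 10.5 − 9.603 = 0.8971 mg/L.
t_c = (1/0.3620) ln[(0.586/0.224)(1 − 0.8971×0.3620/(0.224×9.776))] = 2.762 × ln(2.228) = 2.213 d.
D_c = (0.224/0.586) × 9.776 × e^(−0.224×2.213) = 0.3823 × 9.776 × 0.6091 = 2.276 mg/L.
Minimum DO = 10.5 − 2.276 = 8.224 mg/L.

t_c ≈ 2.21 d; minimum DO ≈ 8.22 mg/L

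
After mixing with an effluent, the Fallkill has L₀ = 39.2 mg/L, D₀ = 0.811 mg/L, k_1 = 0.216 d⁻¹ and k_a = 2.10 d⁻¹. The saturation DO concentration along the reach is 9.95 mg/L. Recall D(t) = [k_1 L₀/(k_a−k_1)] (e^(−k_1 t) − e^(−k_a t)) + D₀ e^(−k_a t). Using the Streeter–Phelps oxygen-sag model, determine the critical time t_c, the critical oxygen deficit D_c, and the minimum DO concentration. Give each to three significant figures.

t_c ≈ 1.10 d; D_c ≈ 3.18 mg/L; min DO ≈ 6.77 mg/L

With k_a/k_1 = 9.722 and 1 − D₀(k_a−k_1)/(k_1 L₀) = 0.8195,
t_c = ln(9.722 × 0.8195) / (2.10 − 0.216) = ln(7.968) / 1.884 = 2.075/1.884 = 1.102 d.
D_c = (k_1/k_a) L₀ e^(−k_1 t_c) = (0.216/2.10) × 39.2 × e^(−0.216×1.102) = 0.1029 × 39.2 × 0.7882 = 3.178 mg/L.
Minimum DO = C_s − D_c = 9.95 − 3.178 = 6.772 mg/L.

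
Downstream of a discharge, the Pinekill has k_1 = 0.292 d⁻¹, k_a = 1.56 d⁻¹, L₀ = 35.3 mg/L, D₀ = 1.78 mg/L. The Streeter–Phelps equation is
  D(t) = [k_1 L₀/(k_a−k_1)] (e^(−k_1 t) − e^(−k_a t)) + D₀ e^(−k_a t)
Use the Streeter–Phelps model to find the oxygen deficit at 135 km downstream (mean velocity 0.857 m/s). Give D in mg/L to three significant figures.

D ≈ 4.40 mg/L

Travel time t = x/v = 135 km / (0.857 m/s) = 135000 m / 0.857 m/s = 157500 s = 1.823 d.
k_1 L₀/(k_a−k_1) = 0.292×35.3/(1.56−0.292) = 10.31/1.268 = 8.129 mg/L.
e^(−k_1 t) = e^(−0.292×1.823) = 0.5872; e^(−k_a t) = e^(−1.56×1.823) = 0.05818.
D = 8.129 × (0.5872 − 0.05818) + 1.78 × 0.05818 = 4.300 + 0.1036 = 4.404 mg/L.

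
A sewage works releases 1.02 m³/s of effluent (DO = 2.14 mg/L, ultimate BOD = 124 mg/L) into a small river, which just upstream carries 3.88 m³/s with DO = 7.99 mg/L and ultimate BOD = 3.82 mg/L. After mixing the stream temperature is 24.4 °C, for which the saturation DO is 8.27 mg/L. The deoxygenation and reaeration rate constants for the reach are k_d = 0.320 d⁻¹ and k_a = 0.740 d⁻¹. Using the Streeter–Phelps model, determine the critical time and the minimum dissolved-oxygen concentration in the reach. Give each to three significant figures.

Mixed DO = (3.88×7.99 + 1.02×2.14)/(3.88+1.02) = 33.18/4.900 = 6.772 mg/L.
Mixed L₀ = (3.88×3.82 + 1.02×124)/(4.900) = 141.3/4.900 = 28.84 mg/L.
Initial deficit D₀ = C_s − DO₀ = 8.27 − 6.772 = 1.498 mg/L.
t_c = (1/0.4200) ln[(0.740/0.320)(1 − 1.498×0.4200/(0.320×28.84))] = 2.381 × ln(2.155) = 1.828 d.
D_c = (0.320/0.740) × 28.84 × e^(−0.320×1.828) = 0.4324 × 28.84 × 0.5571 = 6.948 mg/L.
Minimum DO = 8.27 − 6.948 = 1.322 mg/L.

t_c ≈ 1.83 d; minimum DO ≈ 1.32 mg/L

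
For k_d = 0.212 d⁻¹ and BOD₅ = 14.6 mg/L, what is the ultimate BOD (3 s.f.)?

L₀ ≈ 22.3 mg/L

BOD₅ = L₀(1 − e^(−5k_d)) ⇒ L₀ = BOD₅ / (1 − e^(−5×0.212))
= 14.6 / (1 − 0.3465) = 14.6 / 0.6535 = 22.34 mg/L.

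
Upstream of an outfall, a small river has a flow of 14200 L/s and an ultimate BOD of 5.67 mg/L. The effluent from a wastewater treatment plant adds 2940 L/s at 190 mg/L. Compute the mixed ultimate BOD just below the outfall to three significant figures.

Flow-weighted mixing: C = (Q_r C_r + Q_w C_w)/(Q_r + Q_w)
= (14200×5.67 + 2940×190)/(14200 + 2940) = 639100/17140 = 37.29 mg/L.

37.3 mg/L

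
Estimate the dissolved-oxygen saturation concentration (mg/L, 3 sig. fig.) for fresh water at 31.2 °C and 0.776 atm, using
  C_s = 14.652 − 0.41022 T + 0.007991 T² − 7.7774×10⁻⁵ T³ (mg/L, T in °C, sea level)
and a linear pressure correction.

C_s ≈ 5.64 mg/L

At sea level: C_s = 14.652 − 0.41022×31.2 + 0.007991×31.2² − 7.7774×10⁻⁵×31.2³ = 7.270 mg/L.
Pressure correction: C_s' = 7.270 × 0.776 = 5.641 mg/L.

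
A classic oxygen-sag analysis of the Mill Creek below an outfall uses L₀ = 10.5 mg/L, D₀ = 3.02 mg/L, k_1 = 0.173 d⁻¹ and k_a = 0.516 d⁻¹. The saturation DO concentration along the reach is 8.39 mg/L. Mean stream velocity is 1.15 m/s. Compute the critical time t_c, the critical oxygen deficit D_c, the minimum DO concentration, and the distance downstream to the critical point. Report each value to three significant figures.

t_c ≈ 0.724 d; D_c ≈ 3.11 mg/L; min DO ≈ 5.28 mg/L; x_c ≈ 71.9 km

With k_a/k_1 = 2.983 and 1 − D₀(k_a−k_1)/(k_1 L₀) = 0.4297,
t_c = ln(2.983 × 0.4297) / (0.516 − 0.173) = ln(1.282) / 0.3430 = 0.2483/0.3430 = 0.7238 d.
L(t_c) = L₀ e^(−k_1 t_c) = 10.5 × 0.8823 = 9.264 mg/L, and at the critical point k_a D_c = k_1 L, so D_c = (0.173/0.516) × 9.264 = 3.106 mg/L.
Minimum DO = C_s − D_c = 8.39 − 3.106 = 5.284 mg/L.
x_c = v t_c = 1.15 m/s × 0.7238 d × 86400 s/d = 71920 m ≈ 71.9 km.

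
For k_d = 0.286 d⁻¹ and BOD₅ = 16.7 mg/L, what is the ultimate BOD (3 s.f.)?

L₀ ≈ 22.0 mg/L

BOD₅ = L₀(1 − e^(−5k_d)) ⇒ L₀ = BOD₅ / (1 − e^(−5×0.286))
= 16.7 / (1 − 0.2393) = 16.7 / 0.7607 = 21.95 mg/L.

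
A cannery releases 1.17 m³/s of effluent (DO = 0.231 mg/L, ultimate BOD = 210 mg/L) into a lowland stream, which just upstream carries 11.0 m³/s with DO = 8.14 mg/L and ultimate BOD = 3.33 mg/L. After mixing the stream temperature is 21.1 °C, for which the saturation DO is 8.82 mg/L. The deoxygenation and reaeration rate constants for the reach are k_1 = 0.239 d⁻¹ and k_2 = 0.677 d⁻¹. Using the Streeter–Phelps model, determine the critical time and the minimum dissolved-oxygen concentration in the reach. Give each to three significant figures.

t_c ≈ 2.10 d; minimum DO ≈ 3.86 mg/L

Mixed DO = (11.0×8.14 + 1.17×0.231)/(11.0+1.17) = 89.81/12.17 = 7.380 mg/L.
Mixed L₀ = (11.0×3.33 + 1.17×210)/(12.17) = 282.3/12.17 = 23.20 mg/L.
Initial deficit D₀ = C_s − DO₀ = 8.82 − 7.380 = 1.440 mg/L.
t_c = (1/0.4380) ln[(0.677/0.239)(1 − 1.440×0.4380/(0.239×23.20))] = 2.283 × ln(2.510) = 2.101 d.
D_c = (0.239/0.677) × 23.20 × e^(−0.239×2.101) = 0.3530 × 23.20 × 0.6052 = 4.956 mg/L.
Minimum DO = 8.82 − 4.956 = 3.864 mg/L.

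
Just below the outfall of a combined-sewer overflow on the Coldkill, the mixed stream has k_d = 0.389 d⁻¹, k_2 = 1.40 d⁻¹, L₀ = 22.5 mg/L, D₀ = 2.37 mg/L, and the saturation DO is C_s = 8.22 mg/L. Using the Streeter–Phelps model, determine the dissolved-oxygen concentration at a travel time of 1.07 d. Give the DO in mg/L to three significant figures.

DO ≈ 3.92 mg/L

k_d L₀/(k_2−k_d) = 0.389×22.5/(1.40−0.389) = 8.752/1.011 = 8.657 mg/L.
e^(−k_d t) = e^(−0.389×1.070) = 0.6595; e^(−k_2 t) = e^(−1.40×1.070) = 0.2236.
D = 8.657 × (0.6595 − 0.2236) + 2.37 × 0.2236 = 3.774 + 0.5299 = 4.304 mg/L.
DO = C_s − D = 8.22 − 4.304 = 3.916 mg/L.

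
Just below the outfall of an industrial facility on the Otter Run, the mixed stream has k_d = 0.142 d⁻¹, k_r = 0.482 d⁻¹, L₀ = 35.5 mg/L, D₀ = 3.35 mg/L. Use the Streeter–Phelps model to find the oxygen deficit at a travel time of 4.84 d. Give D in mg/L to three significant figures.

k_d L₀/(k_r−k_d) = 0.142×35.5/(0.482−0.142) = 5.041/0.3400 = 14.83 mg/L.
e^(−k_d t) = e^(−0.142×4.840) = 0.5029; e^(−k_r t) = e^(−0.482×4.840) = 0.09702.
D = 14.83 × (0.5029 − 0.09702) + 3.35 × 0.09702 = 6.018 + 0.3250 = 6.343 mg/L.

D ≈ 6.34 mg/L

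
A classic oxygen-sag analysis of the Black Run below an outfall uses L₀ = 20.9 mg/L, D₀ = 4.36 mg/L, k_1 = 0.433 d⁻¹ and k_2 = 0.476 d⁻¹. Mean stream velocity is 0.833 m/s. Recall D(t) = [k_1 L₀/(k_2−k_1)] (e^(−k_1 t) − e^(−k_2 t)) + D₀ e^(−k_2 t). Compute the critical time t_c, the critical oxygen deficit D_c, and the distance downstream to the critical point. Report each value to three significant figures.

With k_2/k_1 = 1.099 and 1 − D₀(k_2−k_1)/(k_1 L₀) = 0.9793,
t_c = ln(1.099 × 0.9793) / (0.476 − 0.433) = ln(1.077) / 0.04300 = 0.07375/0.04300 = 1.715 d.
L(t_c) = L₀ e^(−k_1 t_c) = 20.9 × 0.4759 = 9.946 mg/L, and at the critical point k_2 D_c = k_1 L, so D_c = (0.433/0.476) × 9.946 = 9.047 mg/L.
x_c = v t_c = 0.833 m/s × 1.715 d × 86400 s/d = 123400 m ≈ 123 km.

t_c ≈ 1.72 d; D_c ≈ 9.05 mg/L; x_c ≈ 123 km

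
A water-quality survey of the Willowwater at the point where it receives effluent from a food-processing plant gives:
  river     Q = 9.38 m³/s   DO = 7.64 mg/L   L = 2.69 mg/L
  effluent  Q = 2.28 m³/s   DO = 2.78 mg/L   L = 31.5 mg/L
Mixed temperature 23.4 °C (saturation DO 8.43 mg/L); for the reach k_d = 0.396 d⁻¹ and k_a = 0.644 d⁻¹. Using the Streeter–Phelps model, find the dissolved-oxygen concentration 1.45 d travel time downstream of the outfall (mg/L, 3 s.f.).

DO ≈ 5.49 mg/L

Mixed DO = (9.38×7.64 + 2.28×2.78)/(9.38+2.28) = 78.00/11.66 = 6.690 mg/L.
Mixed L₀ = (9.38×2.69 + 2.28×31.5)/(11.66) = 97.05/11.66 = 8.324 mg/L.
Initial deficit D₀ = C_s − DO₀ = 8.43 − 6.690 = 1.740 mg/L.
D(1.45) = [0.396×8.324/(0.644−0.396)](e^(−0.396×1.45) − e^(−0.644×1.45)) + 1.740 e^(−0.644×1.45)
= 13.29 × (0.5632 − 0.3931) + 1.740 × 0.3931 = 2.945 mg/L.
DO = 8.43 − 2.945 = 5.485 mg/L.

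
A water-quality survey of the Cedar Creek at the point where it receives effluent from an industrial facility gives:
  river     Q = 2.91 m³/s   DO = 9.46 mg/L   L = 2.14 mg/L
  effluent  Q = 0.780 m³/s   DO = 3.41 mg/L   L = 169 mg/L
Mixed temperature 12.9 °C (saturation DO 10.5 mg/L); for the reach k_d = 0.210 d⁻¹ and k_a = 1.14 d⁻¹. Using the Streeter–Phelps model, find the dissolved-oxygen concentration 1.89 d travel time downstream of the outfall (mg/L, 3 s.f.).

Mixed DO = (2.91×9.46 + 0.780×3.41)/(2.91+0.780) = 30.19/3.690 = 8.181 mg/L.
Mixed L₀ = (2.91×2.14 + 0.780×169)/(3.690) = 138.0/3.690 = 37.41 mg/L.
Initial deficit D₀ = C_s − DO₀ = 10.5 − 8.181 = 2.319 mg/L.
D(1.89) = [0.210×37.41/(1.14−0.210)](e^(−0.210×1.89) − e^(−1.14×1.89)) + 2.319 e^(−1.14×1.89)
= 8.448 × (0.6724 − 0.1159) + 2.319 × 0.1159 = 4.970 mg/L.
DO = 10.5 − 4.970 = 5.530 mg/L.

DO ≈ 5.53 mg/L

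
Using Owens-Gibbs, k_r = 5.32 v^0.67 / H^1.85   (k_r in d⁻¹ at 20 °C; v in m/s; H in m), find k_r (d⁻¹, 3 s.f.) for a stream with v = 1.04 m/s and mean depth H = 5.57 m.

k_r ≈ 0.228 d⁻¹

k_r = 5.32 × 1.04^0.67 / 5.57^1.85 = 5.32 × 1.027 / 23.98 = 0.2278 d⁻¹.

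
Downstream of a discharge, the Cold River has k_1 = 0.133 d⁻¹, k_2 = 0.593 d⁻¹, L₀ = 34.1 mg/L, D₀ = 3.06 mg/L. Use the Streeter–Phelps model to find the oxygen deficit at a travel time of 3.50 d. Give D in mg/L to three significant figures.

D ≈ 5.34 mg/L

k_1 L₀/(k_2−k_1) = 0.133×34.1/(0.593−0.133) = 4.535/0.4600 = 9.859 mg/L.
e^(−k_1 t) = e^(−0.133×3.500) = 0.6278; e^(−k_2 t) = e^(−0.593×3.500) = 0.1255.
D = 9.859 × (0.6278 − 0.1255) + 3.06 × 0.1255 = 4.953 + 0.3840 = 5.337 mg/L.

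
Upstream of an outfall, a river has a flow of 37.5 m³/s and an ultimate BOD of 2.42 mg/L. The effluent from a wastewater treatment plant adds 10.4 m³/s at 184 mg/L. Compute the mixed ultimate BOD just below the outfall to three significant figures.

41.8 mg/L

Flow-weighted mixing: C = (Q_r C_r + Q_w C_w)/(Q_r + Q_w)
= (37.5×2.42 + 10.4×184)/(37.5 + 10.4) = 2004/47.90 = 41.84 mg/L.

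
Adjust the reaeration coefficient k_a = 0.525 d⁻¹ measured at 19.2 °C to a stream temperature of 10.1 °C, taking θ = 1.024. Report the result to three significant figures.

k_a ≈ 0.423 d⁻¹

k_a(T₂) = k_a(T₁) · θ^(T₂−T₁) = 0.525 × 1.024^(10.1−19.2)
= 0.525 × 1.024^-9.10 = 0.525 × 0.8059 = 0.4231 d⁻¹.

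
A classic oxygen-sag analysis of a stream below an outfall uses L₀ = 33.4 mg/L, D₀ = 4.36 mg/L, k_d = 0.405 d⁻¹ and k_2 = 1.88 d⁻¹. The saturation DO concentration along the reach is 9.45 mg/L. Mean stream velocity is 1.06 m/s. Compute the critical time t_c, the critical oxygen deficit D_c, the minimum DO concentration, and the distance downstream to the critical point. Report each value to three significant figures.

t_c ≈ 0.603 d; D_c ≈ 5.64 mg/L; min DO ≈ 3.81 mg/L; x_c ≈ 55.3 km

At the critical point dD/dt = 0, so k_d L₀ e^(−k_d t) = k_2 D. Substituting D(t) from the Streeter–Phelps equation and solving for t gives
t_c = ln[(k_2/k_d)(1 − D₀(k_2−k_d)/(k_d L₀))] / (k_2−k_d).
Here k_2−k_d = 1.475 d⁻¹ and 1 − D₀(k_2−k_d)/(k_d L₀) = 1 − 4.36×1.475/(0.405×33.4) = 0.5246, so
t_c = ln(4.642 × 0.5246) / 1.475 = 0.8900 / 1.475 = 0.6034 d.
L(t_c) = L₀ e^(−k_d t_c) = 33.4 × 0.7832 = 26.16 mg/L, and at the critical point k_2 D_c = k_d L, so D_c = (0.405/1.88) × 26.16 = 5.635 mg/L.
Minimum DO = C_s − D_c = 9.45 − 5.635 = 3.815 mg/L.
x_c = v t_c = 1.06 m/s × 0.6034 d × 86400 s/d = 55260 m ≈ 55.3 km.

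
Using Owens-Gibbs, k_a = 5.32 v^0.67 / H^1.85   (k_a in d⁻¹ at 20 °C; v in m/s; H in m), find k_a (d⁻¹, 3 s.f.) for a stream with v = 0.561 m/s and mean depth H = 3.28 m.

k_a ≈ 0.401 d⁻¹

k_a = 5.32 × 0.561^0.67 / 3.28^1.85 = 5.32 × 0.6789 / 9.003 = 0.4012 d⁻¹.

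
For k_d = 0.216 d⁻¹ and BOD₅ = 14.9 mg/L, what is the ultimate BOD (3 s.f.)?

BOD₅ = L₀(1 − e^(−5k_d)) ⇒ L₀ = BOD₅ / (1 − e^(−5×0.216))
= 14.9 / (1 − 0.3396) = 14.9 / 0.6604 = 22.56 mg/L.

L₀ ≈ 22.6 mg/L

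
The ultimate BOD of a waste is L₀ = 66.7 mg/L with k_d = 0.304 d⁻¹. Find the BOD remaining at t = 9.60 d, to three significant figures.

L ≈ 3.60 mg/L

L_t = L₀ e^(−k_d t) = 66.7 × e^(−0.304×9.60) = 66.7 × 0.05402 = 3.603 mg/L.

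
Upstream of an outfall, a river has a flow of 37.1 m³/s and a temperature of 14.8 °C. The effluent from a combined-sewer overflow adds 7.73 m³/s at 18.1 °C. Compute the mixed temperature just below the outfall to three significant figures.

15.4 °C

Flow-weighted mixing: C = (Q_r C_r + Q_w C_w)/(Q_r + Q_w)
= (37.1×14.8 + 7.73×18.1)/(37.1 + 7.73) = 689.0/44.83 = 15.37 °C.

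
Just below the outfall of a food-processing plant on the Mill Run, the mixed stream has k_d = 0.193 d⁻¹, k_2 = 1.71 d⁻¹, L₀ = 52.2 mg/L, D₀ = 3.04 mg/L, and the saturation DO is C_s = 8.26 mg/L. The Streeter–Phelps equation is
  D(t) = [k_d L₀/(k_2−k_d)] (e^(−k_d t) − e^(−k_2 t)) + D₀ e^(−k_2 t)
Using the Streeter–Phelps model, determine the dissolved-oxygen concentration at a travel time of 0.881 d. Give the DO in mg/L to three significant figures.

DO ≈ 3.46 mg/L

k_d L₀/(k_2−k_d) = 0.193×52.2/(1.71−0.193) = 10.07/1.517 = 6.641 mg/L.
e^(−k_d t) = e^(−0.193×0.8810) = 0.8436; e^(−k_2 t) = e^(−1.71×0.8810) = 0.2217.
D = 6.641 × (0.8436 − 0.2217) + 3.04 × 0.2217 = 4.130 + 0.6739 = 4.804 mg/L.
DO = C_s − D = 8.26 − 4.804 = 3.456 mg/L.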